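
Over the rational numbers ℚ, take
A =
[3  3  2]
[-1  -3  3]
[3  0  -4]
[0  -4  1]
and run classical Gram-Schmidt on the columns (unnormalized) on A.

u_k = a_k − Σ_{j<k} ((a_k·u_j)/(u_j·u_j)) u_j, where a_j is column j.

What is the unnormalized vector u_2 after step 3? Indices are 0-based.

Step 1: u_0 = a_0 = (3, -1, 3, 0).
Step 2: u_1 = a_1 − (12/19)·u_0 = (21/19, -45/19, -36/19, -4).
Step 3: u_2 = a_2 − (-9/19)·u_0 − (-25/502)·u_1 = (1745/502, 1209/502, -671/251, 201/251).

u_2 = (1745/502, 1209/502, -671/251, 201/251)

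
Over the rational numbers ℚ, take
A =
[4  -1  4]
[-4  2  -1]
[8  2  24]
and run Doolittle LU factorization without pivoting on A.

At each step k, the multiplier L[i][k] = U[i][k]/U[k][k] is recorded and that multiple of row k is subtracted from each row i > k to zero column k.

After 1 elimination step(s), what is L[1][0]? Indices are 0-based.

L[1][0] = -1

Step 1: pivot at (0,0) is 4.
  row1 ← row1 − (-1)·row0  ⇒  L[1][0]=-1, U row1=(0, 1, 3)
  row2 ← row2 − (2)·row0  ⇒  L[2][0]=2, U row2=(0, 4, 16)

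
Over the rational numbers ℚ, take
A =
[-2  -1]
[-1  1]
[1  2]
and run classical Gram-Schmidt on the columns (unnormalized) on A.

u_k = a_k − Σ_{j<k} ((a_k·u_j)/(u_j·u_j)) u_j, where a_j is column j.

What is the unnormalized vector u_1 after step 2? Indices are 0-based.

u_1 = (0, 3/2, 3/2)

Step 1: u_0 = a_0 = (-2, -1, 1).
Step 2: u_1 = a_1 − (1/2)·u_0 = (0, 3/2, 3/2).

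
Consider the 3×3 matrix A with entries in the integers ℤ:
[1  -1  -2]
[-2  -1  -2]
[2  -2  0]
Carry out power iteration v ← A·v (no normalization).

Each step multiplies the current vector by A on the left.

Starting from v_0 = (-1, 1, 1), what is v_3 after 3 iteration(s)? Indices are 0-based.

v_3 = (0, -15, -24)

v_0 = (-1, 1, 1).
v_1 = A·v_0 = (-4, -1, -4).
v_2 = A·v_1 = (5, 17, -6).
v_3 = A·v_2 = (0, -15, -24).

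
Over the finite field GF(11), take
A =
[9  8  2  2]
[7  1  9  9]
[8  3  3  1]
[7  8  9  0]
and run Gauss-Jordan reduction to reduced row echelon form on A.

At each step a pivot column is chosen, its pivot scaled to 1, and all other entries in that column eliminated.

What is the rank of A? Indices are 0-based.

rank = 4

pivot(0,0)=9: scale R0 → (1, 7, 10, 10)
  clear (1,0): R1 −= (7)R0 → (0, 7, 5, 5)
  clear (2,0): R2 −= (8)R0 → (0, 2, 0, 9)
  clear (3,0): R3 −= (7)R0 → (0, 3, 5, 7)
pivot(1,1)=7: scale R1 → (0, 1, 7, 7)
  clear (0,1): R0 −= (7)R1 → (1, 0, 5, 5)
  clear (2,1): R2 −= (2)R1 → (0, 0, 8, 6)
  clear (3,1): R3 −= (3)R1 → (0, 0, 6, 8)
pivot(2,2)=8: scale R2 → (0, 0, 1, 9)
  clear (0,2): R0 −= (5)R2 → (1, 0, 0, 4)
  clear (1,2): R1 −= (7)R2 → (0, 1, 0, 10)
  clear (3,2): R3 −= (6)R2 → (0, 0, 0, 9)
pivot(3,3)=9: scale R3 → (0, 0, 0, 1)
  clear (0,3): R0 −= (4)R3 → (1, 0, 0, 0)
  clear (1,3): R1 −= (10)R3 → (0, 1, 0, 0)
  clear (2,3): R2 −= (9)R3 → (0, 0, 1, 0)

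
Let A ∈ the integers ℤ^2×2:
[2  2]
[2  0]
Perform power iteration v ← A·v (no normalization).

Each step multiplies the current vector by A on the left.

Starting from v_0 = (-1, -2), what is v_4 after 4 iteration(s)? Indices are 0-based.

v_4 = (-176, -112)

v_0 = (-1, -2).
v_1 = A·v_0 = (-6, -2).
v_2 = A·v_1 = (-16, -12).
v_3 = A·v_2 = (-56, -32).
v_4 = A·v_3 = (-176, -112).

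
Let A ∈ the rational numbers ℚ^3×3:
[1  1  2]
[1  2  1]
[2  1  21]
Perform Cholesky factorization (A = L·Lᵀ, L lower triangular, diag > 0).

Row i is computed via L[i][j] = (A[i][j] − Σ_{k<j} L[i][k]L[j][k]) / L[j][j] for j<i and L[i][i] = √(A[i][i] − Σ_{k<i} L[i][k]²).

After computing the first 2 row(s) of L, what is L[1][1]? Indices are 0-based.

L[1][1] = 1

Step 1: L[0][0] = √(1) = 1.
  L[1][0] = (1) / L[0][0] = 1.
Step 2: L[1][1] = √(1) = 1.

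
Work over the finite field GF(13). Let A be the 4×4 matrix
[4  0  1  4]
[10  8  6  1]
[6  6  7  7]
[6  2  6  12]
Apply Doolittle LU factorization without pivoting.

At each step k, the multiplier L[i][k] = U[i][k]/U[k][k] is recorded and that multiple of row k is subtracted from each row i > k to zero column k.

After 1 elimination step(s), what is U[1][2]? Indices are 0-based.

k=0: U[0][0]=4
  eliminate (1,0): mult=9, new row 1: (0, 8, 10, 4); set L[1][0]=9
  eliminate (2,0): mult=8, new row 2: (0, 6, 12, 1); set L[2][0]=8
  eliminate (3,0): mult=8, new row 3: (0, 2, 11, 6); set L[3][0]=8

U[1][2] = 10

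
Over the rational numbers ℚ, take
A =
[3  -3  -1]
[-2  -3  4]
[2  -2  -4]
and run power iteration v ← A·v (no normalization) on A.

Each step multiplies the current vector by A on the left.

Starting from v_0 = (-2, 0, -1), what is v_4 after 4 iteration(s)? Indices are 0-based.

v_4 = (-65, 210, -10)

v_0 = (-2, 0, -1).
v_1 = A·v_0 = (-5, 0, 0).
v_2 = A·v_1 = (-15, 10, -10).
v_3 = A·v_2 = (-65, -40, -10).
v_4 = A·v_3 = (-65, 210, -10).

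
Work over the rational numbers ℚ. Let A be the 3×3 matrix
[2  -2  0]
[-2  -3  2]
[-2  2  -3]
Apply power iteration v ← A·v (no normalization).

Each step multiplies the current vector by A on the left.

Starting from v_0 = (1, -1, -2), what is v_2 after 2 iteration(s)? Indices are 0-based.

v_2 = (14, 5, -20)

v_0 = (1, -1, -2).
v_1 = A·v_0 = (4, -3, 2).
v_2 = A·v_1 = (14, 5, -20).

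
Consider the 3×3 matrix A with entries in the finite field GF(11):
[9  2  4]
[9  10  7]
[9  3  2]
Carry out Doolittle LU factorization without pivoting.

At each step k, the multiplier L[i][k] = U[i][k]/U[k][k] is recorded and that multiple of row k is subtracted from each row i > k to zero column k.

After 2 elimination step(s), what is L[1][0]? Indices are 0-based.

L[1][0] = 1

k=0: U[0][0]=9
  eliminate (1,0): mult=1, new row 1: (0, 8, 3); set L[1][0]=1
  eliminate (2,0): mult=1, new row 2: (0, 1, 9); set L[2][0]=1
k=1: U[1][1]=8
  eliminate (2,1): mult=7, new row 2: (0, 0, 10); set L[2][1]=7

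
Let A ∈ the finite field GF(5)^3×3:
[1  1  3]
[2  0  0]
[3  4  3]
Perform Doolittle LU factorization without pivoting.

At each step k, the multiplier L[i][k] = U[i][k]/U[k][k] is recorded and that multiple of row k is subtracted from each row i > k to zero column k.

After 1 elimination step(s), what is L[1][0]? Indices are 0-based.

L[1][0] = 2

[col 0] pivot 1
  R1 -= 2*R0 → (0, 3, 4)  (L[1][0] := 2)
  R2 -= 3*R0 → (0, 1, 4)  (L[2][0] := 3)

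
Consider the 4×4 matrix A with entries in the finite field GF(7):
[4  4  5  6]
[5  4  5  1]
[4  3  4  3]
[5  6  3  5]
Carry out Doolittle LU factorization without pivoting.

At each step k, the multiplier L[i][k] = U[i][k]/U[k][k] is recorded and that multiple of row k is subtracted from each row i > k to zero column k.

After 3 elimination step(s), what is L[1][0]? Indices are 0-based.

L[1][0] = 3

Step 1: pivot at (0,0) is 4.
  row1 ← row1 − (3)·row0  ⇒  L[1][0]=3, U row1=(0, 6, 4, 4)
  row2 ← row2 − (1)·row0  ⇒  L[2][0]=1, U row2=(0, 6, 6, 4)
  row3 ← row3 − (3)·row0  ⇒  L[3][0]=3, U row3=(0, 1, 2, 1)
Step 2: pivot at (1,1) is 6.
  row2 ← row2 − (1)·row1  ⇒  L[2][1]=1, U row2=(0, 0, 2, 0)
  row3 ← row3 − (6)·row1  ⇒  L[3][1]=6, U row3=(0, 0, 6, 5)
Step 3: pivot at (2,2) is 2.
  row3 ← row3 − (3)·row2  ⇒  L[3][2]=3, U row3=(0, 0, 0, 5)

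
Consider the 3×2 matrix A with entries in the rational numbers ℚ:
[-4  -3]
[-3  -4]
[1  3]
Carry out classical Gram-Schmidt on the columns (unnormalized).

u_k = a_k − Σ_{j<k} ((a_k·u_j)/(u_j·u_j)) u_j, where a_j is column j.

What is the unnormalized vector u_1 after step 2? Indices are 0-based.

u_1 = (15/13, -23/26, 51/26)

Step 1: u_0 = a_0 = (-4, -3, 1).
Step 2: u_1 = a_1 − (27/26)·u_0 = (15/13, -23/26, 51/26).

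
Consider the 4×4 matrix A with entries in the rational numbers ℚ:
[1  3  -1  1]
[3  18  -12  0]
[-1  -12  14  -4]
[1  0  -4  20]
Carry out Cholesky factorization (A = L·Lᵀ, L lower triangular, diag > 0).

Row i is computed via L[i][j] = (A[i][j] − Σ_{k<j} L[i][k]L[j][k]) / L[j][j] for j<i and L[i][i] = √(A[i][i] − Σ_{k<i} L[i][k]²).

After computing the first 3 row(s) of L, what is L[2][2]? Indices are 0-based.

L[2][2] = 2

Step 1: L[0][0] = √(1) = 1.
  L[1][0] = (3) / L[0][0] = 3.
Step 2: L[1][1] = √(9) = 3.
  L[2][0] = (-1) / L[0][0] = -1.
  L[2][1] = (-9) / L[1][1] = -3.
Step 3: L[2][2] = √(4) = 2.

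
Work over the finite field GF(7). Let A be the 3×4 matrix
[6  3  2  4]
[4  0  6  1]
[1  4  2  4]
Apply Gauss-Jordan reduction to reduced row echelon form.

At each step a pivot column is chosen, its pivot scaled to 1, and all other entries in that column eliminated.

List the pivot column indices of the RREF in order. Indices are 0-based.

pivot columns: 0, 1, 2

pivot(0,0)=6: scale R0 → (1, 4, 5, 3)
  clear (1,0): R1 −= (4)R0 → (0, 5, 0, 3)
  clear (2,0): R2 −= (1)R0 → (0, 0, 4, 1)
pivot(1,1)=5: scale R1 → (0, 1, 0, 2)
  clear (0,1): R0 −= (4)R1 → (1, 0, 5, 2)
pivot(2,2)=4: scale R2 → (0, 0, 1, 2)
  clear (0,2): R0 −= (5)R2 → (1, 0, 0, 6)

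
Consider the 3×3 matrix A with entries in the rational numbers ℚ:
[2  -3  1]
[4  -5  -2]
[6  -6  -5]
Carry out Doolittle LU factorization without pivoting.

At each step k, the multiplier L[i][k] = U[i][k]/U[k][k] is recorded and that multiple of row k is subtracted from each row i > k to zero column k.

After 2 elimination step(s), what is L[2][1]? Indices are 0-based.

k=0: U[0][0]=2
  eliminate (1,0): mult=2, new row 1: (0, 1, -4); set L[1][0]=2
  eliminate (2,0): mult=3, new row 2: (0, 3, -8); set L[2][0]=3
k=1: U[1][1]=1
  eliminate (2,1): mult=3, new row 2: (0, 0, 4); set L[2][1]=3

L[2][1] = 3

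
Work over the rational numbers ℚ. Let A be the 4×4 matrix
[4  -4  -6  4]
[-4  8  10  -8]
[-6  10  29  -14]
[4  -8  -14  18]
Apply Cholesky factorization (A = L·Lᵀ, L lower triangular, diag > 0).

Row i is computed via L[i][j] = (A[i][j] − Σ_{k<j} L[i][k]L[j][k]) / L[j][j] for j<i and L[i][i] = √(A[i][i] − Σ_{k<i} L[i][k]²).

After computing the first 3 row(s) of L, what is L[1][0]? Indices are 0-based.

L[1][0] = -2

Step 1: L[0][0] = √(4) = 2.
  L[1][0] = (-4) / L[0][0] = -2.
Step 2: L[1][1] = √(4) = 2.
  L[2][0] = (-6) / L[0][0] = -3.
  L[2][1] = (4) / L[1][1] = 2.
Step 3: L[2][2] = √(16) = 4.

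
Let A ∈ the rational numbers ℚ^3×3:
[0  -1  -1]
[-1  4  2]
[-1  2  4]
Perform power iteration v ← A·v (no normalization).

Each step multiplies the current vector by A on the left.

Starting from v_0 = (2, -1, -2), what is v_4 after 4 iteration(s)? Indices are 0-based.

v_0 = (2, -1, -2).
v_1 = A·v_0 = (3, -10, -12).
v_2 = A·v_1 = (22, -67, -71).
v_3 = A·v_2 = (138, -432, -440).
v_4 = A·v_3 = (872, -2746, -2762).

v_4 = (872, -2746, -2762)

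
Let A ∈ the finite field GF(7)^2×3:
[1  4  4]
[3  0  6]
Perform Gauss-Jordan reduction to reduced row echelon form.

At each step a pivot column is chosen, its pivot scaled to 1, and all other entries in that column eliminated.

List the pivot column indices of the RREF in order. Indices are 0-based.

step 1: normalize row 0 (÷1) = (1, 4, 4)
  row 1: subtract 3×row0 = (0, 2, 1)
step 2: normalize row 1 (÷2) = (0, 1, 4)
  row 0: subtract 4×row1 = (1, 0, 2)

pivot columns: 0, 1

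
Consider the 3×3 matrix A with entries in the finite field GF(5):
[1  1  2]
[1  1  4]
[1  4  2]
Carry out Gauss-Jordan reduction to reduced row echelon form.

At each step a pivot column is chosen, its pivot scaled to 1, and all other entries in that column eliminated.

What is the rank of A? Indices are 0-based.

rank = 3

[1] R0 /= 1  ⇒  (1, 1, 2)
     R1 -= 1·R0  ⇒  (0, 0, 2)
     R2 -= 1·R0  ⇒  (0, 3, 0)
[2] R1 <-> R2
[2] R1 /= 3  ⇒  (0, 1, 0)
     R0 -= 1·R1  ⇒  (1, 0, 2)
[3] R2 /= 2  ⇒  (0, 0, 1)
     R0 -= 2·R2  ⇒  (1, 0, 0)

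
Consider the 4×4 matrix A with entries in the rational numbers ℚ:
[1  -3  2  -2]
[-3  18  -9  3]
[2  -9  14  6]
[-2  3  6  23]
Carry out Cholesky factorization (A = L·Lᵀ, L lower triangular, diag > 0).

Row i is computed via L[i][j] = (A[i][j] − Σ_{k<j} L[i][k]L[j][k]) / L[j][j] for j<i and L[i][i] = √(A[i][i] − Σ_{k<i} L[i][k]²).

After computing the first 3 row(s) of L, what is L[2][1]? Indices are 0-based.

L[2][1] = -1

Step 1: L[0][0] = √(1) = 1.
  L[1][0] = (-3) / L[0][0] = -3.
Step 2: L[1][1] = √(9) = 3.
  L[2][0] = (2) / L[0][0] = 2.
  L[2][1] = (-3) / L[1][1] = -1.
Step 3: L[2][2] = √(9) = 3.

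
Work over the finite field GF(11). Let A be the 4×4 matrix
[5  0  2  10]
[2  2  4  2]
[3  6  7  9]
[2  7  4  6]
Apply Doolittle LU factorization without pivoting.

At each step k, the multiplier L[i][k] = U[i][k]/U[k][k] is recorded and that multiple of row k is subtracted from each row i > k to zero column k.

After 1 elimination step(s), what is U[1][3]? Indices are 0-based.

U[1][3] = 9

[col 0] pivot 5
  R1 -= 7*R0 → (0, 2, 1, 9)  (L[1][0] := 7)
  R2 -= 5*R0 → (0, 6, 8, 3)  (L[2][0] := 5)
  R3 -= 7*R0 → (0, 7, 1, 2)  (L[3][0] := 7)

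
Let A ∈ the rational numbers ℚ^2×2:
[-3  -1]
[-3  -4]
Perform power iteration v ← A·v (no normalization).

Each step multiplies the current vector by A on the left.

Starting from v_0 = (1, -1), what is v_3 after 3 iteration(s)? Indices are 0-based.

v_0 = (1, -1).
v_1 = A·v_0 = (-2, 1).
v_2 = A·v_1 = (5, 2).
v_3 = A·v_2 = (-17, -23).

v_3 = (-17, -23)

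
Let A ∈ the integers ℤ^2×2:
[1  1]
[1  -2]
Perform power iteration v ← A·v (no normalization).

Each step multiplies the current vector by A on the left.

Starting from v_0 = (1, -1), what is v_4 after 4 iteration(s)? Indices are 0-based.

v_4 = (12, -33)

v_0 = (1, -1).
v_1 = A·v_0 = (0, 3).
v_2 = A·v_1 = (3, -6).
v_3 = A·v_2 = (-3, 15).
v_4 = A·v_3 = (12, -33).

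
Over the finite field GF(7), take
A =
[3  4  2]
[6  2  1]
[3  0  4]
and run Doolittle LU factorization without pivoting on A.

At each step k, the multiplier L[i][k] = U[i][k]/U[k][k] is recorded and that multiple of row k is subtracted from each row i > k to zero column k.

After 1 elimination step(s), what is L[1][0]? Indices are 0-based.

L[1][0] = 2

[col 0] pivot 3
  R1 -= 2*R0 → (0, 1, 4)  (L[1][0] := 2)
  R2 -= 1*R0 → (0, 3, 2)  (L[2][0] := 1)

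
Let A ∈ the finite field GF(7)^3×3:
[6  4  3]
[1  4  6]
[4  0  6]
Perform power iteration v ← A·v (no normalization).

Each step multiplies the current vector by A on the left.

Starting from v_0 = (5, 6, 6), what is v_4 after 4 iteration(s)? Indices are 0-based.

v_4 = (2, 5, 6)

v_0 = (5, 6, 6).
v_1 = A·v_0 = (2, 2, 0).
v_2 = A·v_1 = (6, 3, 1).
v_3 = A·v_2 = (2, 3, 2).
v_4 = A·v_3 = (2, 5, 6).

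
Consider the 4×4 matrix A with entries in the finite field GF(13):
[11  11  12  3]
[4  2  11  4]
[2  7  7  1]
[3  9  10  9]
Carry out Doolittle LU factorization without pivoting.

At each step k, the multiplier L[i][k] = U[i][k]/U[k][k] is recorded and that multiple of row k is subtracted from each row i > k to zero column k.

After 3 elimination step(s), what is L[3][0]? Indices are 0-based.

L[3][0] = 5

Step 1: pivot at (0,0) is 11.
  row1 ← row1 − (11)·row0  ⇒  L[1][0]=11, U row1=(0, 11, 9, 10)
  row2 ← row2 − (12)·row0  ⇒  L[2][0]=12, U row2=(0, 5, 6, 4)
  row3 ← row3 − (5)·row0  ⇒  L[3][0]=5, U row3=(0, 6, 2, 7)
Step 2: pivot at (1,1) is 11.
  row2 ← row2 − (4)·row1  ⇒  L[2][1]=4, U row2=(0, 0, 9, 3)
  row3 ← row3 − (10)·row1  ⇒  L[3][1]=10, U row3=(0, 0, 3, 11)
Step 3: pivot at (2,2) is 9.
  row3 ← row3 − (9)·row2  ⇒  L[3][2]=9, U row3=(0, 0, 0, 10)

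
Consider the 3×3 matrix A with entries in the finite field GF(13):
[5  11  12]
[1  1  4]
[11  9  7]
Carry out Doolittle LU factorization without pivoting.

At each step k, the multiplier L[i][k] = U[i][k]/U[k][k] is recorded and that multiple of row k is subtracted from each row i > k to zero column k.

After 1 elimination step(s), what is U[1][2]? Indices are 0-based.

U[1][2] = 12

Step 1: pivot at (0,0) is 5.
  row1 ← row1 − (8)·row0  ⇒  L[1][0]=8, U row1=(0, 4, 12)
  row2 ← row2 − (10)·row0  ⇒  L[2][0]=10, U row2=(0, 3, 4)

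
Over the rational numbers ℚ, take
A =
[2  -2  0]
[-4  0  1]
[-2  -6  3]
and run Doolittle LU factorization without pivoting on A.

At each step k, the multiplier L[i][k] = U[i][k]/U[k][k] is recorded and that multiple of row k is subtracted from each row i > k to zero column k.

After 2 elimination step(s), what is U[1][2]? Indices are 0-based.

[col 0] pivot 2
  R1 -= -2*R0 → (0, -4, 1)  (L[1][0] := -2)
  R2 -= -1*R0 → (0, -8, 3)  (L[2][0] := -1)
[col 1] pivot -4
  R2 -= 2*R1 → (0, 0, 1)  (L[2][1] := 2)

U[1][2] = 1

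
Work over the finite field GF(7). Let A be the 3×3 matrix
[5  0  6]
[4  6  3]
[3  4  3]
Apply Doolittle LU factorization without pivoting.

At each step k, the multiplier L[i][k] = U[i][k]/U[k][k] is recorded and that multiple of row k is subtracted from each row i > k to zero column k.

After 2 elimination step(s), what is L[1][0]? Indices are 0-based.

Step 1: pivot at (0,0) is 5.
  row1 ← row1 − (5)·row0  ⇒  L[1][0]=5, U row1=(0, 6, 1)
  row2 ← row2 − (2)·row0  ⇒  L[2][0]=2, U row2=(0, 4, 5)
Step 2: pivot at (1,1) is 6.
  row2 ← row2 − (3)·row1  ⇒  L[2][1]=3, U row2=(0, 0, 2)

L[1][0] = 5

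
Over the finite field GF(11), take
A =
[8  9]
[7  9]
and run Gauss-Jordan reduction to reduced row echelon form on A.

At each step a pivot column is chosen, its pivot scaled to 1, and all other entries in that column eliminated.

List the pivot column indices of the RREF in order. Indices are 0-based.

step 1: normalize row 0 (÷8) = (1, 8)
  row 1: subtract 7×row0 = (0, 8)
step 2: normalize row 1 (÷8) = (0, 1)
  row 0: subtract 8×row1 = (1, 0)

pivot columns: 0, 1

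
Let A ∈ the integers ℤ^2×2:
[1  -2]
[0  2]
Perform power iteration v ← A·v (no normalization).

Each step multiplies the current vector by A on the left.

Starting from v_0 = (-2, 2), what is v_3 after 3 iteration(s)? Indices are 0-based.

v_3 = (-30, 16)

v_0 = (-2, 2).
v_1 = A·v_0 = (-6, 4).
v_2 = A·v_1 = (-14, 8).
v_3 = A·v_2 = (-30, 16).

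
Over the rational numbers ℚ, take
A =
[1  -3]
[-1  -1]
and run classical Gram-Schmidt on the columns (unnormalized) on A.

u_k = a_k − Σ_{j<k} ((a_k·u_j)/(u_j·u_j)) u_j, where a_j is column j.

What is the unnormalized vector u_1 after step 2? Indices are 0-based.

Step 1: u_0 = a_0 = (1, -1).
Step 2: u_1 = a_1 − (-1)·u_0 = (-2, -2).

u_1 = (-2, -2)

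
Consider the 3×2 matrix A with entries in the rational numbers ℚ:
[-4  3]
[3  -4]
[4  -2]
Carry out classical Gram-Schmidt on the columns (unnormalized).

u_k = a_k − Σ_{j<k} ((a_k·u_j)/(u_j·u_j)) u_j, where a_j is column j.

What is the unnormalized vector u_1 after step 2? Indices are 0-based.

u_1 = (-5/41, -68/41, 46/41)

Step 1: u_0 = a_0 = (-4, 3, 4).
Step 2: u_1 = a_1 − (-32/41)·u_0 = (-5/41, -68/41, 46/41).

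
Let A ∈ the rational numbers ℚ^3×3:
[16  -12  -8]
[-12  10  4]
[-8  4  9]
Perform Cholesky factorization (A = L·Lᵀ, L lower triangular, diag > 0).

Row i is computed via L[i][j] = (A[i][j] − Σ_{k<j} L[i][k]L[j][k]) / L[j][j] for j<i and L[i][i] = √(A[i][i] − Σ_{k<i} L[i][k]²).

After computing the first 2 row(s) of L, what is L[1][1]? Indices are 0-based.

Step 1: L[0][0] = √(16) = 4.
  L[1][0] = (-12) / L[0][0] = -3.
Step 2: L[1][1] = √(1) = 1.

L[1][1] = 1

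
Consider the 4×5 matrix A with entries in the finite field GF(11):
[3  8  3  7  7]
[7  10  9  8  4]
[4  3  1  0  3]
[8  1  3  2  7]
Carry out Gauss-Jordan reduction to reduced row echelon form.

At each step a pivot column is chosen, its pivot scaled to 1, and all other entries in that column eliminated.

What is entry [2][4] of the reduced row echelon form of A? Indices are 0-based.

pivot(0,0)=3: scale R0 → (1, 10, 1, 6, 6)
  clear (1,0): R1 −= (7)R0 → (0, 6, 2, 10, 6)
  clear (2,0): R2 −= (4)R0 → (0, 7, 8, 9, 1)
  clear (3,0): R3 −= (8)R0 → (0, 9, 6, 9, 3)
pivot(1,1)=6: scale R1 → (0, 1, 4, 9, 1)
  clear (0,1): R0 −= (10)R1 → (1, 0, 5, 4, 7)
  clear (2,1): R2 −= (7)R1 → (0, 0, 2, 1, 5)
  clear (3,1): R3 −= (9)R1 → (0, 0, 3, 5, 5)
pivot(2,2)=2: scale R2 → (0, 0, 1, 6, 8)
  clear (0,2): R0 −= (5)R2 → (1, 0, 0, 7, 0)
  clear (1,2): R1 −= (4)R2 → (0, 1, 0, 7, 2)
  clear (3,2): R3 −= (3)R2 → (0, 0, 0, 9, 3)
pivot(3,3)=9: scale R3 → (0, 0, 0, 1, 4)
  clear (0,3): R0 −= (7)R3 → (1, 0, 0, 0, 5)
  clear (1,3): R1 −= (7)R3 → (0, 1, 0, 0, 7)
  clear (2,3): R2 −= (6)R3 → (0, 0, 1, 0, 6)

M[2][4] = 6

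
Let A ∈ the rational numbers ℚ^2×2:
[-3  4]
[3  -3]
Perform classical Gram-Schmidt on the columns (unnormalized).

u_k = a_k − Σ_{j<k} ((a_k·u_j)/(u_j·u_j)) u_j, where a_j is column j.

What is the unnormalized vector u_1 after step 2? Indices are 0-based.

u_1 = (1/2, 1/2)

Step 1: u_0 = a_0 = (-3, 3).
Step 2: u_1 = a_1 − (-7/6)·u_0 = (1/2, 1/2).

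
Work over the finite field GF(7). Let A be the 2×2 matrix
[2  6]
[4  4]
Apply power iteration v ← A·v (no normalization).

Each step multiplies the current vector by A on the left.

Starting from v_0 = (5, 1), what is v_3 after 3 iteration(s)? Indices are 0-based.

v_0 = (5, 1).
v_1 = A·v_0 = (2, 3).
v_2 = A·v_1 = (1, 6).
v_3 = A·v_2 = (3, 0).

v_3 = (3, 0)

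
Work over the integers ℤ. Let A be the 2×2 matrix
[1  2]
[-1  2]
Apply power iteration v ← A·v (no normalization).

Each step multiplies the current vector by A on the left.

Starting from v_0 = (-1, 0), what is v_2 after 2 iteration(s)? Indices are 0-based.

v_0 = (-1, 0).
v_1 = A·v_0 = (-1, 1).
v_2 = A·v_1 = (1, 3).

v_2 = (1, 3)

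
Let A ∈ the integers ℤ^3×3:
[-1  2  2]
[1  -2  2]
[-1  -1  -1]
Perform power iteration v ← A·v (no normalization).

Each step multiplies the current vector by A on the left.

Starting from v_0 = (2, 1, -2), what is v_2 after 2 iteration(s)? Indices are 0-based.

v_2 = (-6, 2, 9)

v_0 = (2, 1, -2).
v_1 = A·v_0 = (-4, -4, -1).
v_2 = A·v_1 = (-6, 2, 9).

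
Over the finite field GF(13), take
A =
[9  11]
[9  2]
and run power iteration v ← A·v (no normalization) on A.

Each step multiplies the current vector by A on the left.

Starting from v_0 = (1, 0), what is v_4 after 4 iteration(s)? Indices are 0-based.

v_0 = (1, 0).
v_1 = A·v_0 = (9, 9).
v_2 = A·v_1 = (11, 8).
v_3 = A·v_2 = (5, 11).
v_4 = A·v_3 = (10, 2).

v_4 = (10, 2)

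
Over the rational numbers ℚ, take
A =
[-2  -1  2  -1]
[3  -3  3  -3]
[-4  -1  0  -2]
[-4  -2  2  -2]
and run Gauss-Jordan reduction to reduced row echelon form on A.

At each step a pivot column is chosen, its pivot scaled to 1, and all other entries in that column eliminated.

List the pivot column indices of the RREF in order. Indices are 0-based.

pivot(0,0)=-2: scale R0 → (1, 1/2, -1, 1/2)
  clear (1,0): R1 −= (3)R0 → (0, -9/2, 6, -9/2)
  clear (2,0): R2 −= (-4)R0 → (0, 1, -4, 0)
  clear (3,0): R3 −= (-4)R0 → (0, 0, -2, 0)
pivot(1,1)=-9/2: scale R1 → (0, 1, -4/3, 1)
  clear (0,1): R0 −= (1/2)R1 → (1, 0, -1/3, 0)
  clear (2,1): R2 −= (1)R1 → (0, 0, -8/3, -1)
pivot(2,2)=-8/3: scale R2 → (0, 0, 1, 3/8)
  clear (0,2): R0 −= (-1/3)R2 → (1, 0, 0, 1/8)
  clear (1,2): R1 −= (-4/3)R2 → (0, 1, 0, 3/2)
  clear (3,2): R3 −= (-2)R2 → (0, 0, 0, 3/4)
pivot(3,3)=3/4: scale R3 → (0, 0, 0, 1)
  clear (0,3): R0 −= (1/8)R3 → (1, 0, 0, 0)
  clear (1,3): R1 −= (3/2)R3 → (0, 1, 0, 0)
  clear (2,3): R2 −= (3/8)R3 → (0, 0, 1, 0)

pivot columns: 0, 1, 2, 3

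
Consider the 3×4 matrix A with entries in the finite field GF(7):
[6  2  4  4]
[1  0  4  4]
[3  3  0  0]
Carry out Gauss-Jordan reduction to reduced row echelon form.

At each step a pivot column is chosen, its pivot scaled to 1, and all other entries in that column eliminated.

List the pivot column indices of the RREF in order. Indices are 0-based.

[1] R0 /= 6  ⇒  (1, 5, 3, 3)
     R1 -= 1·R0  ⇒  (0, 2, 1, 1)
     R2 -= 3·R0  ⇒  (0, 2, 5, 5)
[2] R1 /= 2  ⇒  (0, 1, 4, 4)
     R0 -= 5·R1  ⇒  (1, 0, 4, 4)
     R2 -= 2·R1  ⇒  (0, 0, 4, 4)
[3] R2 /= 4  ⇒  (0, 0, 1, 1)
     R0 -= 4·R2  ⇒  (1, 0, 0, 0)
     R1 -= 4·R2  ⇒  (0, 1, 0, 0)

pivot columns: 0, 1, 2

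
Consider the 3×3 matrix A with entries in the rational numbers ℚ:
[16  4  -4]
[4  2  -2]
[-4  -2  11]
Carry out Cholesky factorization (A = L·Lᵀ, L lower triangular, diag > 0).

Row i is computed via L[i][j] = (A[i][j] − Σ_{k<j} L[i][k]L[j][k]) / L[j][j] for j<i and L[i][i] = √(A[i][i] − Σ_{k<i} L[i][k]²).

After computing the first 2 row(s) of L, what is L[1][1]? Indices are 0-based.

L[1][1] = 1

Step 1: L[0][0] = √(16) = 4.
  L[1][0] = (4) / L[0][0] = 1.
Step 2: L[1][1] = √(1) = 1.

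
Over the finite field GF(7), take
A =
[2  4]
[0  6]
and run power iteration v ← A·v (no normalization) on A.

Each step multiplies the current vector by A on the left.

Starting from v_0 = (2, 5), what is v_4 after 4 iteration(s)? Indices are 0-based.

v_4 = (6, 5)

v_0 = (2, 5).
v_1 = A·v_0 = (3, 2).
v_2 = A·v_1 = (0, 5).
v_3 = A·v_2 = (6, 2).
v_4 = A·v_3 = (6, 5).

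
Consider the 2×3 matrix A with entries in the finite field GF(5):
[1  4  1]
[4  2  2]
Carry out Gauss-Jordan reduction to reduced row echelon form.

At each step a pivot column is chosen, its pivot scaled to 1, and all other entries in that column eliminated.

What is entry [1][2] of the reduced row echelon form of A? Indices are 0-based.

M[1][2] = 3

pivot(0,0)=1: scale R0 → (1, 4, 1)
  clear (1,0): R1 −= (4)R0 → (0, 1, 3)
pivot(1,1)=1: scale R1 → (0, 1, 3)
  clear (0,1): R0 −= (4)R1 → (1, 0, 4)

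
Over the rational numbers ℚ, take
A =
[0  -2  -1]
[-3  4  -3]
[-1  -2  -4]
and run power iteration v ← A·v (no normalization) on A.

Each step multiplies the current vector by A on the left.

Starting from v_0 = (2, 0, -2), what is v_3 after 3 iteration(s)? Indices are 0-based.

v_0 = (2, 0, -2).
v_1 = A·v_0 = (2, 0, 6).
v_2 = A·v_1 = (-6, -24, -26).
v_3 = A·v_2 = (74, 0, 158).

v_3 = (74, 0, 158)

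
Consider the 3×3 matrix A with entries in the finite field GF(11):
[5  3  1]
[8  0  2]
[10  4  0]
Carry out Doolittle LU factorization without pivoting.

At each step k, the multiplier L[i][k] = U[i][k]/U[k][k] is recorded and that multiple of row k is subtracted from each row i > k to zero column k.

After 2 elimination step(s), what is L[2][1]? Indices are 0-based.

[col 0] pivot 5
  R1 -= 6*R0 → (0, 4, 7)  (L[1][0] := 6)
  R2 -= 2*R0 → (0, 9, 9)  (L[2][0] := 2)
[col 1] pivot 4
  R2 -= 5*R1 → (0, 0, 7)  (L[2][1] := 5)

L[2][1] = 5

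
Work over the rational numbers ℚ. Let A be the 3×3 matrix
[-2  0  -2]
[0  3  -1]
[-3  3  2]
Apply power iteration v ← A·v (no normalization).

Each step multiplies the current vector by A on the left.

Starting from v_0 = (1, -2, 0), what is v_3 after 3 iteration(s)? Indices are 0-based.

v_3 = (16, 3, -153)

v_0 = (1, -2, 0).
v_1 = A·v_0 = (-2, -6, -9).
v_2 = A·v_1 = (22, -9, -30).
v_3 = A·v_2 = (16, 3, -153).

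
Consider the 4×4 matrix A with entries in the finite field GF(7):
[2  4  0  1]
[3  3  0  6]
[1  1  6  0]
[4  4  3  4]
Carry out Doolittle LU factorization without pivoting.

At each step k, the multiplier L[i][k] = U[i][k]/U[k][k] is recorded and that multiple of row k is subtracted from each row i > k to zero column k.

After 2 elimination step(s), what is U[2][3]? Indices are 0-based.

Step 1: pivot at (0,0) is 2.
  row1 ← row1 − (5)·row0  ⇒  L[1][0]=5, U row1=(0, 4, 0, 1)
  row2 ← row2 − (4)·row0  ⇒  L[2][0]=4, U row2=(0, 6, 6, 3)
  row3 ← row3 − (2)·row0  ⇒  L[3][0]=2, U row3=(0, 3, 3, 2)
Step 2: pivot at (1,1) is 4.
  row2 ← row2 − (5)·row1  ⇒  L[2][1]=5, U row2=(0, 0, 6, 5)
  row3 ← row3 − (6)·row1  ⇒  L[3][1]=6, U row3=(0, 0, 3, 3)

U[2][3] = 5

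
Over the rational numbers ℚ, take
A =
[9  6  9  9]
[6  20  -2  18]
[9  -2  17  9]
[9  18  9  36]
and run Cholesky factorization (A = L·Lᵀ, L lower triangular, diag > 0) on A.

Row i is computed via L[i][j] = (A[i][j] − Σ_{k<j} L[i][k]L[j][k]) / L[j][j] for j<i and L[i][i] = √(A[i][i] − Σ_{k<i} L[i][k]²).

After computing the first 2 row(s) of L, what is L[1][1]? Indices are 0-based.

L[1][1] = 4

Step 1: L[0][0] = √(9) = 3.
  L[1][0] = (6) / L[0][0] = 2.
Step 2: L[1][1] = √(16) = 4.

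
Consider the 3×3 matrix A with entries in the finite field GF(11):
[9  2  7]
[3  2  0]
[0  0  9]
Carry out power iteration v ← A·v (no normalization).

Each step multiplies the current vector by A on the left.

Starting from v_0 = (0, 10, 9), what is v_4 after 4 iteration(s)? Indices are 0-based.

v_4 = (3, 5, 1)

v_0 = (0, 10, 9).
v_1 = A·v_0 = (6, 9, 4).
v_2 = A·v_1 = (1, 3, 3).
v_3 = A·v_2 = (3, 9, 5).
v_4 = A·v_3 = (3, 5, 1).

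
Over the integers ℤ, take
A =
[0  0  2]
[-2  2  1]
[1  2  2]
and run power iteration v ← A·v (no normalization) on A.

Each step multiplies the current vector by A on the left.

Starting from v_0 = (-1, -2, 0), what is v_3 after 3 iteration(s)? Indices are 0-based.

v_3 = (-28, -12, -56)

v_0 = (-1, -2, 0).
v_1 = A·v_0 = (0, -2, -5).
v_2 = A·v_1 = (-10, -9, -14).
v_3 = A·v_2 = (-28, -12, -56).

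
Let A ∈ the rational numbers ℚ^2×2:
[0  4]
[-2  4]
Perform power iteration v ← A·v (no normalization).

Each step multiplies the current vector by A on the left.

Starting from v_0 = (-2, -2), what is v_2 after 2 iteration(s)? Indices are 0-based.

v_0 = (-2, -2).
v_1 = A·v_0 = (-8, -4).
v_2 = A·v_1 = (-16, 0).

v_2 = (-16, 0)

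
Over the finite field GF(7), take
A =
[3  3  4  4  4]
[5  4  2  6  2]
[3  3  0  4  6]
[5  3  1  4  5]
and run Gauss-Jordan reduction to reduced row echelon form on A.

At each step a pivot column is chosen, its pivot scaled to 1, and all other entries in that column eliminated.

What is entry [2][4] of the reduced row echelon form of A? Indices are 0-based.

M[2][4] = 3

[1] R0 /= 3  ⇒  (1, 1, 6, 6, 6)
     R1 -= 5·R0  ⇒  (0, 6, 0, 4, 0)
     R2 -= 3·R0  ⇒  (0, 0, 3, 0, 2)
     R3 -= 5·R0  ⇒  (0, 5, 6, 2, 3)
[2] R1 /= 6  ⇒  (0, 1, 0, 3, 0)
     R0 -= 1·R1  ⇒  (1, 0, 6, 3, 6)
     R3 -= 5·R1  ⇒  (0, 0, 6, 1, 3)
[3] R2 /= 3  ⇒  (0, 0, 1, 0, 3)
     R0 -= 6·R2  ⇒  (1, 0, 0, 3, 2)
     R3 -= 6·R2  ⇒  (0, 0, 0, 1, 6)
[4] R3 /= 1  ⇒  (0, 0, 0, 1, 6)
     R0 -= 3·R3  ⇒  (1, 0, 0, 0, 5)
     R1 -= 3·R3  ⇒  (0, 1, 0, 0, 3)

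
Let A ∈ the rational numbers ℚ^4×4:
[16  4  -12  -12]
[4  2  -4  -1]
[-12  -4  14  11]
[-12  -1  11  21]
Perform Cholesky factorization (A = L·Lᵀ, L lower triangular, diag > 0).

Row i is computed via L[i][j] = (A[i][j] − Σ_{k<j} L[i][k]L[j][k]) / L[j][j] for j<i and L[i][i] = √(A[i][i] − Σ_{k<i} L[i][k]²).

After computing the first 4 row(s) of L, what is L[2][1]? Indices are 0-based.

Step 1: L[0][0] = √(16) = 4.
  L[1][0] = (4) / L[0][0] = 1.
Step 2: L[1][1] = √(1) = 1.
  L[2][0] = (-12) / L[0][0] = -3.
  L[2][1] = (-1) / L[1][1] = -1.
Step 3: L[2][2] = √(4) = 2.
  L[3][0] = (-12) / L[0][0] = -3.
  L[3][1] = (2) / L[1][1] = 2.
  L[3][2] = (4) / L[2][2] = 2.
Step 4: L[3][3] = √(4) = 2.

L[2][1] = -1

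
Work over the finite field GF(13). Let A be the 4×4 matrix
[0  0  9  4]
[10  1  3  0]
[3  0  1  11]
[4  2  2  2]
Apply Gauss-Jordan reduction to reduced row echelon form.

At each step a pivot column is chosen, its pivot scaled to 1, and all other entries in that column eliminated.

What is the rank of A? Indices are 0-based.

rank = 4

step 1: exchange rows 0,1
step 1: normalize row 0 (÷10) = (1, 4, 12, 0)
  row 2: subtract 3×row0 = (0, 1, 4, 11)
  row 3: subtract 4×row0 = (0, 12, 6, 2)
step 2: exchange rows 1,2
step 2: normalize row 1 (÷1) = (0, 1, 4, 11)
  row 0: subtract 4×row1 = (1, 0, 9, 8)
  row 3: subtract 12×row1 = (0, 0, 10, 0)
step 3: normalize row 2 (÷9) = (0, 0, 1, 12)
  row 0: subtract 9×row2 = (1, 0, 0, 4)
  row 1: subtract 4×row2 = (0, 1, 0, 2)
  row 3: subtract 10×row2 = (0, 0, 0, 10)
step 4: normalize row 3 (÷10) = (0, 0, 0, 1)
  row 0: subtract 4×row3 = (1, 0, 0, 0)
  row 1: subtract 2×row3 = (0, 1, 0, 0)
  row 2: subtract 12×row3 = (0, 0, 1, 0)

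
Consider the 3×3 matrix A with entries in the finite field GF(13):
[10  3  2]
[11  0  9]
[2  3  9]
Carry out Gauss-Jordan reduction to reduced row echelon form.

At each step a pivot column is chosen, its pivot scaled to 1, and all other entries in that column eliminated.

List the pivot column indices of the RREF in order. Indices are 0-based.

pivot columns: 0, 1, 2

step 1: normalize row 0 (÷10) = (1, 12, 8)
  row 1: subtract 11×row0 = (0, 11, 12)
  row 2: subtract 2×row0 = (0, 5, 6)
step 2: normalize row 1 (÷11) = (0, 1, 7)
  row 0: subtract 12×row1 = (1, 0, 2)
  row 2: subtract 5×row1 = (0, 0, 10)
step 3: normalize row 2 (÷10) = (0, 0, 1)
  row 0: subtract 2×row2 = (1, 0, 0)
  row 1: subtract 7×row2 = (0, 1, 0)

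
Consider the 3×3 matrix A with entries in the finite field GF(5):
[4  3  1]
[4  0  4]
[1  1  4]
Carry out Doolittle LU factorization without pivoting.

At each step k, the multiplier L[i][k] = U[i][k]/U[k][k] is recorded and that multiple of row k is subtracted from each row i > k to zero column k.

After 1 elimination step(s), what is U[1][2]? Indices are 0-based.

k=0: U[0][0]=4
  eliminate (1,0): mult=1, new row 1: (0, 2, 3); set L[1][0]=1
  eliminate (2,0): mult=4, new row 2: (0, 4, 0); set L[2][0]=4

U[1][2] = 3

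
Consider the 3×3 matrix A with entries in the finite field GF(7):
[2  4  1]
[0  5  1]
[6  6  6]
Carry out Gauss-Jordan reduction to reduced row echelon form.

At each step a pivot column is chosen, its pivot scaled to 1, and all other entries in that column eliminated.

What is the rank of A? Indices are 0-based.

pivot(0,0)=2: scale R0 → (1, 2, 4)
  clear (2,0): R2 −= (6)R0 → (0, 1, 3)
pivot(1,1)=5: scale R1 → (0, 1, 3)
  clear (0,1): R0 −= (2)R1 → (1, 0, 5)
  clear (2,1): R2 −= (1)R1 → (0, 0, 0)
col 2: no nonzero at/below row 2; advance.

rank = 2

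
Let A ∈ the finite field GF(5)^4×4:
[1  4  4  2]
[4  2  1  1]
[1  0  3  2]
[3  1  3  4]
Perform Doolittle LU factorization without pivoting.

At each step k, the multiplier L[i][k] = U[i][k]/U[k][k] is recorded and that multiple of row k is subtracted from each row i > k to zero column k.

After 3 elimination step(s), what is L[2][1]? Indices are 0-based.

k=0: U[0][0]=1
  eliminate (1,0): mult=4, new row 1: (0, 1, 0, 3); set L[1][0]=4
  eliminate (2,0): mult=1, new row 2: (0, 1, 4, 0); set L[2][0]=1
  eliminate (3,0): mult=3, new row 3: (0, 4, 1, 3); set L[3][0]=3
k=1: U[1][1]=1
  eliminate (2,1): mult=1, new row 2: (0, 0, 4, 2); set L[2][1]=1
  eliminate (3,1): mult=4, new row 3: (0, 0, 1, 1); set L[3][1]=4
k=2: U[2][2]=4
  eliminate (3,2): mult=4, new row 3: (0, 0, 0, 3); set L[3][2]=4

L[2][1] = 1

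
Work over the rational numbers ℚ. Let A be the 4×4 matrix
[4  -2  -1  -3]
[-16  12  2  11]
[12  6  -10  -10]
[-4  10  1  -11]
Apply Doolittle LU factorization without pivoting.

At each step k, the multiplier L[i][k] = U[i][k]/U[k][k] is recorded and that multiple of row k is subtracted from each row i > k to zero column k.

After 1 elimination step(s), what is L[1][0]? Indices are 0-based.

L[1][0] = -4

Step 1: pivot at (0,0) is 4.
  row1 ← row1 − (-4)·row0  ⇒  L[1][0]=-4, U row1=(0, 4, -2, -1)
  row2 ← row2 − (3)·row0  ⇒  L[2][0]=3, U row2=(0, 12, -7, -1)
  row3 ← row3 − (-1)·row0  ⇒  L[3][0]=-1, U row3=(0, 8, 0, -14)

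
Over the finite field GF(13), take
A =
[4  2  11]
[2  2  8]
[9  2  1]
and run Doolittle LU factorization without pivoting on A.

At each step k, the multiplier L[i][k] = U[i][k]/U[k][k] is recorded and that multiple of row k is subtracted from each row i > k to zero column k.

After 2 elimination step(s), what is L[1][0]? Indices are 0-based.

L[1][0] = 7

[col 0] pivot 4
  R1 -= 7*R0 → (0, 1, 9)  (L[1][0] := 7)
  R2 -= 12*R0 → (0, 4, 12)  (L[2][0] := 12)
[col 1] pivot 1
  R2 -= 4*R1 → (0, 0, 2)  (L[2][1] := 4)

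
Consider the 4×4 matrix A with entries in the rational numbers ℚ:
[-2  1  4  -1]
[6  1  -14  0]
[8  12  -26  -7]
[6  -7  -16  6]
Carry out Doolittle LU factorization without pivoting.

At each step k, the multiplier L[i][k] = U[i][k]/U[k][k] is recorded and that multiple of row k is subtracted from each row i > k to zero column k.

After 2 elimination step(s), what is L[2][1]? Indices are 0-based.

L[2][1] = 4

k=0: U[0][0]=-2
  eliminate (1,0): mult=-3, new row 1: (0, 4, -2, -3); set L[1][0]=-3
  eliminate (2,0): mult=-4, new row 2: (0, 16, -10, -11); set L[2][0]=-4
  eliminate (3,0): mult=-3, new row 3: (0, -4, -4, 3); set L[3][0]=-3
k=1: U[1][1]=4
  eliminate (2,1): mult=4, new row 2: (0, 0, -2, 1); set L[2][1]=4
  eliminate (3,1): mult=-1, new row 3: (0, 0, -6, 0); set L[3][1]=-1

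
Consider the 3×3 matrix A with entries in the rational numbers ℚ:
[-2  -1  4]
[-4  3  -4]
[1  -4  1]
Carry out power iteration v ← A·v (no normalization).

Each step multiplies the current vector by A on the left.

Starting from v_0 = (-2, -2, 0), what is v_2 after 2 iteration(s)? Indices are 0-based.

v_0 = (-2, -2, 0).
v_1 = A·v_0 = (6, 2, 6).
v_2 = A·v_1 = (10, -42, 4).

v_2 = (10, -42, 4)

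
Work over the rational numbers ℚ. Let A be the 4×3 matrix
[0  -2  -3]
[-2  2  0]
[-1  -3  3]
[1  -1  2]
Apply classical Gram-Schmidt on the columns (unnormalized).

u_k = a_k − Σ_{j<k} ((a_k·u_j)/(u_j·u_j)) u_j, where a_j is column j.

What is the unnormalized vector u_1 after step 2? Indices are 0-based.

u_1 = (-2, 4/3, -10/3, -2/3)

Step 1: u_0 = a_0 = (0, -2, -1, 1).
Step 2: u_1 = a_1 − (-1/3)·u_0 = (-2, 4/3, -10/3, -2/3).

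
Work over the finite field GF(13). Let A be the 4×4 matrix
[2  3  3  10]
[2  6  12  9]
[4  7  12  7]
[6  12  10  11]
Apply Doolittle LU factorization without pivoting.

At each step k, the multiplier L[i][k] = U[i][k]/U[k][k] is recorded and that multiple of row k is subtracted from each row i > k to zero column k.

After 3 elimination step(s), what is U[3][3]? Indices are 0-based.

U[3][3] = 6

[col 0] pivot 2
  R1 -= 1*R0 → (0, 3, 9, 12)  (L[1][0] := 1)
  R2 -= 2*R0 → (0, 1, 6, 0)  (L[2][0] := 2)
  R3 -= 3*R0 → (0, 3, 1, 7)  (L[3][0] := 3)
[col 1] pivot 3
  R2 -= 9*R1 → (0, 0, 3, 9)  (L[2][1] := 9)
  R3 -= 1*R1 → (0, 0, 5, 8)  (L[3][1] := 1)
[col 2] pivot 3
  R3 -= 6*R2 → (0, 0, 0, 6)  (L[3][2] := 6)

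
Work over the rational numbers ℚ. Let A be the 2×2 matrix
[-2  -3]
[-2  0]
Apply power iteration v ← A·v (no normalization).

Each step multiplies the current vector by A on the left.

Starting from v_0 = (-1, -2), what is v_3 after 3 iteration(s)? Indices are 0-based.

v_3 = (92, 44)

v_0 = (-1, -2).
v_1 = A·v_0 = (8, 2).
v_2 = A·v_1 = (-22, -16).
v_3 = A·v_2 = (92, 44).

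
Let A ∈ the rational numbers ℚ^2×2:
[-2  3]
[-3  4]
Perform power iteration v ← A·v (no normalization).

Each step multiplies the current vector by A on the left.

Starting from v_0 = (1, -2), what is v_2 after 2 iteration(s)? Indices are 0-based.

v_2 = (-17, -20)

v_0 = (1, -2).
v_1 = A·v_0 = (-8, -11).
v_2 = A·v_1 = (-17, -20).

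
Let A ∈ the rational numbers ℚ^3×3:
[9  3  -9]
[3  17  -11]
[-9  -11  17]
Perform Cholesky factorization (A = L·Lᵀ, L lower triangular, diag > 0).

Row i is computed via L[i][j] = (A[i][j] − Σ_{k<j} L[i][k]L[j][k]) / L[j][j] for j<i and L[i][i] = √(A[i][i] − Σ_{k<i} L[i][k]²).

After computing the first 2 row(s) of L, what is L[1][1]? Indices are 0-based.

Step 1: L[0][0] = √(9) = 3.
  L[1][0] = (3) / L[0][0] = 1.
Step 2: L[1][1] = √(16) = 4.

L[1][1] = 4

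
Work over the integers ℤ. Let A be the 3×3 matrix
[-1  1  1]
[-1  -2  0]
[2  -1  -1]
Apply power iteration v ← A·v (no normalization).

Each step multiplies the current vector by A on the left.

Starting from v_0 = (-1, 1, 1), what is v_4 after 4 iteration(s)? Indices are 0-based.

v_4 = (-34, -38, 52)

v_0 = (-1, 1, 1).
v_1 = A·v_0 = (3, -1, -4).
v_2 = A·v_1 = (-8, -1, 11).
v_3 = A·v_2 = (18, 10, -26).
v_4 = A·v_3 = (-34, -38, 52).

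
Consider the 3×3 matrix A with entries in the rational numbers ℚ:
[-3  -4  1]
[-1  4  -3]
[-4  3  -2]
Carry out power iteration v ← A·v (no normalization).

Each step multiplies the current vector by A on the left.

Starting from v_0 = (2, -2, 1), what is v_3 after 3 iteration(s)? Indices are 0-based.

v_0 = (2, -2, 1).
v_1 = A·v_0 = (3, -13, -16).
v_2 = A·v_1 = (27, -7, -19).
v_3 = A·v_2 = (-72, 2, -91).

v_3 = (-72, 2, -91)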